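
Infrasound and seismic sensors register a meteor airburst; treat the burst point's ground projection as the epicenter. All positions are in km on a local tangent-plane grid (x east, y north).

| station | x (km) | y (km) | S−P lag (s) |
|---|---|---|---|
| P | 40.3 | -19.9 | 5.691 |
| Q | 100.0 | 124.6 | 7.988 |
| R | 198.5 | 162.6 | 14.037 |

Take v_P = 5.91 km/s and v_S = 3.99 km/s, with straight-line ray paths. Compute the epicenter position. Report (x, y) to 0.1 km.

x ≈ 92.3 km, y ≈ 26.8 km

Distance from S−P lag: d = Δt · v_P v_S / (v_P − v_S) = Δt · (5.91·3.99)/(5.91−3.99) ≈ 12.2817·Δt.
So d_P = 69.90, d_Q = 98.11, d_R = 172.40 km.
Circle about each station: (x − 40.3)² + (y + 19.9)² = 69.90²; (x − 100.0)² + (y − 124.6)² = 98.11²; (x − 198.5)² + (y − 162.6)² = 172.40².
Subtracting the P equation from the Q and R equations removes the quadratic terms:
119.4 x + 289.0 y = 18765.50
316.4 x + 365.0 y = 38985.16
Solving the 2×2 system: x ≈ 92.3, y ≈ 26.8 km.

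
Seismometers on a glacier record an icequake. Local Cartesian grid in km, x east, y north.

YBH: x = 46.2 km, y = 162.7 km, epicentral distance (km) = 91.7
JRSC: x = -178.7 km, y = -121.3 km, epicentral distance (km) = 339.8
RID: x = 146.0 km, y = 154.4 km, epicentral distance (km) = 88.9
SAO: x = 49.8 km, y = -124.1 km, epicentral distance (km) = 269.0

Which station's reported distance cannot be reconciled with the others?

Solve using three stations at a time. Using YBH, JRSC, RID (subtract circle equations pairwise → linear system) gives (x, y) ≈ (92.4, 83.5).
Distances from that point to each station vs reported:
  YBH: calculated 91.6 vs reported 91.7 → residual 0.1 km
  JRSC: calculated 339.8 vs reported 339.8 → residual 0.0 km
  RID: calculated 88.8 vs reported 88.9 → residual 0.1 km
  SAO: calculated 212.0 vs reported 269.0 → residual 57.0 km
YBH, JRSC, RID are mutually consistent (residuals ≈ 0); SAO is off by 57.0 km.

SAO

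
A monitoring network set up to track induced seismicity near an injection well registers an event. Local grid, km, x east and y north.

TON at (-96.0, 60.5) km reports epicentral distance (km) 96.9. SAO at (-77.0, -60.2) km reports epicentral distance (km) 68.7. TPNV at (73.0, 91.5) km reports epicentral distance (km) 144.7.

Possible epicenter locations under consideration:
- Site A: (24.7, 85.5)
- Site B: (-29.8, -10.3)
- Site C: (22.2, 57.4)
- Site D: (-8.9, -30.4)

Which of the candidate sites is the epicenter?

Site B

For each candidate, compare |candidate − station| to the reported distance:
Site A: residuals TON 26.4, SAO 109.0, TPNV 96.0 → max 109.0 km
Site B: residuals TON 0.0, SAO 0.0, TPNV 0.0 → max 0.0 km
Site C: residuals TON 21.3, SAO 85.2, TPNV 83.5 → max 85.2 km
Site D: residuals TON 29.0, SAO 5.6, TPNV 2.2 → max 29.0 km
Only Site B has all residuals ≈ 0.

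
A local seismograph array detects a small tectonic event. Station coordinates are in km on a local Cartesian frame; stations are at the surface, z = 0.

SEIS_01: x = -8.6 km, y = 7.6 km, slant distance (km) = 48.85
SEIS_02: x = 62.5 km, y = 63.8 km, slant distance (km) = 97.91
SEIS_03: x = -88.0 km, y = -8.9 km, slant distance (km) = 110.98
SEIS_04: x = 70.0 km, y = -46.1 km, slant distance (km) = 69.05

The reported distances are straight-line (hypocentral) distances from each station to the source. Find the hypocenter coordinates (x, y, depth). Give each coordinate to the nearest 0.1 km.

Each station gives a sphere (x−x_i)² + (y−y_i)² + z² = d_i² (stations at z=0).
Subtracting the SEIS_01 sphere from SEIS_02 and SEIS_03: z² cancels, leaving linear equations in x and y:
142.2 x + 112.4 y = 644.92
-158.8 x − 33.0 y = -2238.75
Solving: x ≈ 17.509, y ≈ -16.413 km (keep extra digits for the depth step; rounded: 17.5, -16.4).
Then from the SEIS_01 sphere: z² = 48.85² − (x + 8.6)² − (y − 7.6)² with x = 17.509, y = -16.413, so z ≈ 33.586 ≈ 33.6 km.

x ≈ 17.5 km, y ≈ -16.4 km, depth ≈ 33.6 km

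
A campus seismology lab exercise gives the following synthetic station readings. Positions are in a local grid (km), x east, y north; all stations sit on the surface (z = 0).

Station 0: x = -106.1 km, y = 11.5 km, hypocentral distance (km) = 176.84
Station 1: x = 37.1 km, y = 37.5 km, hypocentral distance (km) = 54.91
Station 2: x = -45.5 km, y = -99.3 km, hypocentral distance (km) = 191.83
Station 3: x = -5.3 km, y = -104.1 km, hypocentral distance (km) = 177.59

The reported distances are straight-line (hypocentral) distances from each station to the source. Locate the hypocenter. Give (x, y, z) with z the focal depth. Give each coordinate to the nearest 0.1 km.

Each station gives a sphere (x−x_i)² + (y−y_i)² + z² = d_i² (stations at z=0).
Subtracting the Station 0 sphere from Station 1 and Station 2: z² cancels, leaving linear equations in x and y:
286.4 x + 52.0 y = 19650.48
121.2 x − 221.6 y = -4985.08
Solving: x ≈ 58.699, y ≈ 54.600 km (keep extra digits for the depth step; rounded: 58.7, 54.6).
Then from the Station 0 sphere: z² = 176.84² − (x + 106.1)² − (y − 11.5)² with x = 58.699, y = 54.600, so z ≈ 47.498 ≈ 47.5 km.

x ≈ 58.7 km, y ≈ 54.6 km, depth ≈ 47.5 km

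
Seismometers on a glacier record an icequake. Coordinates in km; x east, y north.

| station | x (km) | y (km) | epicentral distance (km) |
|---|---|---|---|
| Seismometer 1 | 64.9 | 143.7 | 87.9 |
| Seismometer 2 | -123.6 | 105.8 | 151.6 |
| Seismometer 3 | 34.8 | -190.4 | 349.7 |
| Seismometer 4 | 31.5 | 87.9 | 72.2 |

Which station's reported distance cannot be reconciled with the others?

Solve using three stations at a time. Using Seismometer 2, Seismometer 3, Seismometer 4 (subtract circle equations pairwise → linear system) gives (x, y) ≈ (18.4, 158.9).
Distances from that point to each station vs reported:
  Seismometer 1: calculated 48.9 vs reported 87.9 → residual 39.0 km
  Seismometer 2: calculated 151.6 vs reported 151.6 → residual 0.0 km
  Seismometer 3: calculated 349.7 vs reported 349.7 → residual 0.0 km
  Seismometer 4: calculated 72.2 vs reported 72.2 → residual 0.0 km
Seismometer 2, Seismometer 3, Seismometer 4 are mutually consistent (residuals ≈ 0); Seismometer 1 is off by 39.0 km.

Seismometer 1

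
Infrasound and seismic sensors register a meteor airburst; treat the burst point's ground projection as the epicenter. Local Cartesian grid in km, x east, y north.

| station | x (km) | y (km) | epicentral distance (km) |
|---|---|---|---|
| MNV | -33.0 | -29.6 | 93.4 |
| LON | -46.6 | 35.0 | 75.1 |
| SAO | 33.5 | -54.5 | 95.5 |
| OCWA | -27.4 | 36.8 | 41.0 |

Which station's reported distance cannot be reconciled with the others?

Solve using three stations at a time. Using MNV, LON, SAO (subtract circle equations pairwise → linear system) gives (x, y) ≈ (28.3, 40.9).
Distances from that point to each station vs reported:
  MNV: calculated 93.5 vs reported 93.4 → residual 0.1 km
  LON: calculated 75.2 vs reported 75.1 → residual 0.1 km
  SAO: calculated 95.5 vs reported 95.5 → residual 0.0 km
  OCWA: calculated 55.9 vs reported 41.0 → residual 14.9 km
MNV, LON, SAO are mutually consistent (residuals ≈ 0); OCWA is off by 14.9 km.

OCWA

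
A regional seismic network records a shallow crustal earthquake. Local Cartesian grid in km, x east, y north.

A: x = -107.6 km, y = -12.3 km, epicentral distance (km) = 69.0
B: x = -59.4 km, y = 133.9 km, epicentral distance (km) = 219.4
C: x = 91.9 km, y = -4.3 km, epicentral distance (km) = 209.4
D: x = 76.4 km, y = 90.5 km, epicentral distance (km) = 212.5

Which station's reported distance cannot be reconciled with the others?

D

Solve using three stations at a time. Using A, B, C (subtract circle equations pairwise → linear system) gives (x, y) ≈ (-102.9, -81.1).
Distances from that point to each station vs reported:
  A: calculated 69.0 vs reported 69.0 → residual 0.0 km
  B: calculated 219.4 vs reported 219.4 → residual 0.0 km
  C: calculated 209.4 vs reported 209.4 → residual 0.0 km
  D: calculated 248.2 vs reported 212.5 → residual 35.7 km
A, B, C are mutually consistent (residuals ≈ 0); D is off by 35.7 km.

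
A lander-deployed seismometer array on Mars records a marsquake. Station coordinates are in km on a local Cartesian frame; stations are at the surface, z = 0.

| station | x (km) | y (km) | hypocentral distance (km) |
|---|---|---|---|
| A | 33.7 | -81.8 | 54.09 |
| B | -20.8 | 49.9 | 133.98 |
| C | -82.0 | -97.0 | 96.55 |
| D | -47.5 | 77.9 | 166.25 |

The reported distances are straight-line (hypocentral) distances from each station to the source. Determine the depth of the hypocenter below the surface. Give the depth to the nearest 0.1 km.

z ≈ 43.0 km

Each station gives a sphere (x−x_i)² + (y−y_i)² + z² = d_i² (stations at z=0).
Subtracting the A sphere from B and C: z² cancels, leaving linear equations in x and y:
-109.0 x + 263.4 y = -19929.19
-231.4 x − 30.4 y = 1909.90
Solving: x ≈ 1.599, y ≈ -74.999 km (keep extra digits for the depth step; rounded: 1.6, -75.0).
Then from the A sphere: z² = 54.09² − (x − 33.7)² − (y + 81.8)² with x = 1.599, y = -74.999, so z ≈ 43.000 ≈ 43.0 km.
Check against D (with the unrounded solution): distance 166.25 ≈ 166.25 km. ✓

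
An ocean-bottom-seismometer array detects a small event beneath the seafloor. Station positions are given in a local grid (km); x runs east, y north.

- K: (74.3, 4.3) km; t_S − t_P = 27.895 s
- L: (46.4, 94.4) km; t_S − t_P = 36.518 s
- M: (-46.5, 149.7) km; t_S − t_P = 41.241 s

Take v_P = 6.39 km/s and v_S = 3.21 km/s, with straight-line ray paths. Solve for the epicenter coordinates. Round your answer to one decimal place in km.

Distance from S−P lag: d = Δt · v_P v_S / (v_P − v_S) = Δt · (6.39·3.21)/(6.39−3.21) ≈ 6.4503·Δt.
So d_K = 179.93, d_L = 235.55, d_M = 266.02 km.
Circle about each station: (x − 74.3)² + (y − 4.3)² = 179.93²; (x − 46.4)² + (y − 94.4)² = 235.55²; (x + 46.5)² + (y − 149.7)² = 266.02².
Subtracting pairs of circle equations eliminates x²+y² and gives linear equations (the radical axes):
-55.8 x + 180.2 y = -17583.66
-241.6 x + 290.8 y = -19358.48
Solving the 2×2 system: x ≈ -59.5, y ≈ -116.0 km.

x ≈ -59.5 km, y ≈ -116.0 km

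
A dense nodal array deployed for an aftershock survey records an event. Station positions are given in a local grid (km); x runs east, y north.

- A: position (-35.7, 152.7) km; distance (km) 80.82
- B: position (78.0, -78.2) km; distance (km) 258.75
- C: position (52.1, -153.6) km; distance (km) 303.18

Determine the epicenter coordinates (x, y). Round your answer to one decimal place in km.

Circle about each station: (x + 35.7)² + (y − 152.7)² = 80.82²; (x − 78.0)² + (y + 78.2)² = 258.75²; (x − 52.1)² + (y + 153.6)² = 303.18².
Subtracting the A equation from the B and C equations removes the quadratic terms:
227.4 x − 461.8 y = -72812.23
175.6 x − 612.6 y = -83670.65
Solving the 2×2 system: x ≈ -102.5, y ≈ 107.2 km.

-102.5 km east, 107.2 km north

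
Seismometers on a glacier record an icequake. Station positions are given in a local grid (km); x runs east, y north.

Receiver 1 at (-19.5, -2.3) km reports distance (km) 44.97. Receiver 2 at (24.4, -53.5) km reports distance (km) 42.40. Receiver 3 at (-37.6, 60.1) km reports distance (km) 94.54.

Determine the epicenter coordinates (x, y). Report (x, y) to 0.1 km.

24.6 km east, -11.1 km north

Circle about each station: (x + 19.5)² + (y + 2.3)² = 44.97²; (x − 24.4)² + (y + 53.5)² = 42.40²; (x + 37.6)² + (y − 60.1)² = 94.54².
Subtracting pairs of circle equations eliminates x²+y² and gives linear equations (the radical axes):
87.8 x − 102.4 y = 3296.61
-36.2 x + 124.8 y = -2275.28
Solving the 2×2 system: x ≈ 24.6, y ≈ -11.1 km.
Check against Receiver 1 (with the unrounded x, y): √((x + 19.5)²+(y + 2.3)²) = 44.98 ≈ 44.97 km. ✓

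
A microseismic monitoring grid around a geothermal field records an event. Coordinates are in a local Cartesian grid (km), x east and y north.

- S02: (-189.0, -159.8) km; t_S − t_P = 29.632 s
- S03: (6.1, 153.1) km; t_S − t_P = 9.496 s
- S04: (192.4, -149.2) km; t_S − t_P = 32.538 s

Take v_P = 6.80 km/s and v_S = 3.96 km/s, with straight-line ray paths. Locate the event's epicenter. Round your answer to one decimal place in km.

x ≈ -25.8 km, y ≈ 68.9 km

Distance from S−P lag: d = Δt · v_P v_S / (v_P − v_S) = Δt · (6.80·3.96)/(6.80−3.96) ≈ 9.4817·Δt.
So d_S02 = 280.96, d_S03 = 90.04, d_S04 = 308.52 km.
Circle about each station: (x + 189.0)² + (y + 159.8)² = 280.96²; (x − 6.1)² + (y − 153.1)² = 90.04²; (x − 192.4)² + (y + 149.2)² = 308.52².
Subtracting the S02 equation from the S03 and S04 equations removes the quadratic terms:
390.2 x + 625.8 y = 33051.10
762.8 x + 21.2 y = -18224.71
Solving the 2×2 system: x ≈ -25.8, y ≈ 68.9 km.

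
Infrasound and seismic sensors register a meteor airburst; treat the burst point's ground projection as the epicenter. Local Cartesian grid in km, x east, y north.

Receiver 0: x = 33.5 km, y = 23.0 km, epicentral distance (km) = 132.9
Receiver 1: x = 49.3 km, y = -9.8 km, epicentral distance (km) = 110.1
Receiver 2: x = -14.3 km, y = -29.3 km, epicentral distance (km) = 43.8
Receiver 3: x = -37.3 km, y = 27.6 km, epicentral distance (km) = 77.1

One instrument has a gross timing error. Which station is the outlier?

Solve using three stations at a time. Using Receiver 1, Receiver 2, Receiver 3 (subtract circle equations pairwise → linear system) gives (x, y) ≈ (-54.1, -47.7).
Distances from that point to each station vs reported:
  Receiver 0: calculated 112.5 vs reported 132.9 → residual 20.4 km
  Receiver 1: calculated 110.1 vs reported 110.1 → residual 0.0 km
  Receiver 2: calculated 43.8 vs reported 43.8 → residual 0.0 km
  Receiver 3: calculated 77.1 vs reported 77.1 → residual 0.0 km
Receiver 1, Receiver 2, Receiver 3 are mutually consistent (residuals ≈ 0); Receiver 0 is off by 20.4 km.

Receiver 0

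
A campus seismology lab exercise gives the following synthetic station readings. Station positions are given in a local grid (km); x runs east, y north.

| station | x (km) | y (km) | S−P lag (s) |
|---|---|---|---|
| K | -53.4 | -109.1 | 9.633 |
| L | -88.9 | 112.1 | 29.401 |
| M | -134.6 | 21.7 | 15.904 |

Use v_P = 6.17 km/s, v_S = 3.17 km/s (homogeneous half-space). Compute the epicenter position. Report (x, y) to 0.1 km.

Distance from S−P lag: d = Δt · v_P v_S / (v_P − v_S) = Δt · (6.17·3.17)/(6.17−3.17) ≈ 6.5196·Δt.
So d_K = 62.80, d_L = 191.68, d_M = 103.69 km.
Circle about each station: (x + 53.4)² + (y + 109.1)² = 62.80²; (x + 88.9)² + (y − 112.1)² = 191.68²; (x + 134.6)² + (y − 21.7)² = 103.69².
Subtracting the K equation from the L and M equations removes the quadratic terms:
-71.0 x + 442.4 y = -27082.13
-162.4 x + 261.6 y = -2974.10
Solving the 2×2 system: x ≈ -108.3, y ≈ -78.6 km.

x ≈ -108.3 km, y ≈ -78.6 km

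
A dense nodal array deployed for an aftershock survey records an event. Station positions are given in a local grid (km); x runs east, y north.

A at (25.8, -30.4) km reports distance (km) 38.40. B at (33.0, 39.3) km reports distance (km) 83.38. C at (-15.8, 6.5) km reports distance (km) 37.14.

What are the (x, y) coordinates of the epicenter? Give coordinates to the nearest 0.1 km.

Circle about each station: (x − 25.8)² + (y + 30.4)² = 38.40²; (x − 33.0)² + (y − 39.3)² = 83.38²; (x + 15.8)² + (y − 6.5)² = 37.14².
Subtracting the A equation from the B and C equations removes the quadratic terms:
14.4 x + 139.4 y = -4433.97
-83.2 x + 73.8 y = -1202.73
Solving the 2×2 system: x ≈ -12.6, y ≈ -30.5 km.

x ≈ -12.6 km, y ≈ -30.5 km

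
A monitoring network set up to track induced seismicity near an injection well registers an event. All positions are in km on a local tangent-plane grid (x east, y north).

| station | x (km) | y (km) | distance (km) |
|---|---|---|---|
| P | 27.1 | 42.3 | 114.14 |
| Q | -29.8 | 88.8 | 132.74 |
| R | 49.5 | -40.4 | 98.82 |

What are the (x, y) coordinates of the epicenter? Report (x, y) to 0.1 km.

-49.3 km east, -42.5 km north

Circle about each station: (x − 27.1)² + (y − 42.3)² = 114.14²; (x + 29.8)² + (y − 88.8)² = 132.74²; (x − 49.5)² + (y + 40.4)² = 98.82².
Subtracting the P equation from the Q and R equations removes the quadratic terms:
-113.8 x + 93.0 y = 1657.81
44.8 x − 165.4 y = 4821.26
Solving the 2×2 system: x ≈ -49.3, y ≈ -42.5 km.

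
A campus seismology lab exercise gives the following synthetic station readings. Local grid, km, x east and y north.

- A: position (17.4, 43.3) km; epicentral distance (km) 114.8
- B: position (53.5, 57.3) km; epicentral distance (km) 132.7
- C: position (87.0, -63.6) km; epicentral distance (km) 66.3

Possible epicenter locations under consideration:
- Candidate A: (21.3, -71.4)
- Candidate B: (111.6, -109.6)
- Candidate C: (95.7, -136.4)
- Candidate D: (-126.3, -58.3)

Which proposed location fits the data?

For each candidate, compare |candidate − station| to the reported distance:
Candidate A: residuals A 0.0, B 0.0, C 0.1 → max 0.1 km
Candidate B: residuals A 64.8, B 44.0, C 14.1 → max 64.8 km
Candidate C: residuals A 81.2, B 65.5, C 7.0 → max 81.2 km
Candidate D: residuals A 61.2, B 81.1, C 147.1 → max 147.1 km
Only Candidate A has all residuals ≈ 0.

Candidate A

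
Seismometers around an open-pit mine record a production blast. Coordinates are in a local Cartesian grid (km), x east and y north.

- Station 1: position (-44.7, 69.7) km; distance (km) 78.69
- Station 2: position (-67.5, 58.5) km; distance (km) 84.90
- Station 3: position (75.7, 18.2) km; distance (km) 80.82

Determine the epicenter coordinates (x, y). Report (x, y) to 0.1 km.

Circle about each station: (x + 44.7)² + (y − 69.7)² = 78.69²; (x + 67.5)² + (y − 58.5)² = 84.90²; (x − 75.7)² + (y − 18.2)² = 80.82².
Subtracting the Station 1 equation from the Station 2 and Station 3 equations removes the quadratic terms:
-45.6 x − 22.4 y = 106.43
240.8 x − 103.0 y = -1134.21
Solving the 2×2 system: x ≈ -3.6, y ≈ 2.6 km.
Check against Station 1 (with the unrounded x, y): √((x + 44.7)²+(y − 69.7)²) = 78.70 ≈ 78.69 km. ✓

x ≈ -3.6 km, y ≈ 2.6 km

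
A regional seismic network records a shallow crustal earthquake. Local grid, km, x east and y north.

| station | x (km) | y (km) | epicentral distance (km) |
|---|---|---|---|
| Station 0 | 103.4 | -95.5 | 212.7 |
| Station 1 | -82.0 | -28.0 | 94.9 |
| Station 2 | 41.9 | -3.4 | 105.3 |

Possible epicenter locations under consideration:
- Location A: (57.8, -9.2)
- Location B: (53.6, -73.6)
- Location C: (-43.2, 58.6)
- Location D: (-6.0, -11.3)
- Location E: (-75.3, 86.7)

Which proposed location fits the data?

Location C

For each candidate, compare |candidate − station| to the reported distance:
Location A: residuals Station 0 115.1, Station 1 46.2, Station 2 88.4 → max 115.1 km
Location B: residuals Station 0 158.3, Station 1 48.2, Station 2 34.1 → max 158.3 km
Location C: residuals Station 0 0.0, Station 1 0.0, Station 2 0.0 → max 0.0 km
Location D: residuals Station 0 74.6, Station 1 17.1, Station 2 56.8 → max 74.6 km
Location E: residuals Station 0 42.5, Station 1 20.0, Station 2 42.5 → max 42.5 km
Only Location C has all residuals ≈ 0.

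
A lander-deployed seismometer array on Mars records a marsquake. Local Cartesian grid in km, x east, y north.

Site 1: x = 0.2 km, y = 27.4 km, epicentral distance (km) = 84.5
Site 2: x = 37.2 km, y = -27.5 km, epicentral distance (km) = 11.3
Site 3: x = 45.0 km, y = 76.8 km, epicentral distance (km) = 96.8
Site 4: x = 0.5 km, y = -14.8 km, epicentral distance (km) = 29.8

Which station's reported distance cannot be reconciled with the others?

Site 1

Solve using three stations at a time. Using Site 2, Site 3, Site 4 (subtract circle equations pairwise → linear system) gives (x, y) ≈ (30.0, -18.8).
Distances from that point to each station vs reported:
  Site 1: calculated 55.0 vs reported 84.5 → residual 29.5 km
  Site 2: calculated 11.3 vs reported 11.3 → residual 0.0 km
  Site 3: calculated 96.8 vs reported 96.8 → residual 0.0 km
  Site 4: calculated 29.8 vs reported 29.8 → residual 0.0 km
Site 2, Site 3, Site 4 are mutually consistent (residuals ≈ 0); Site 1 is off by 29.5 km.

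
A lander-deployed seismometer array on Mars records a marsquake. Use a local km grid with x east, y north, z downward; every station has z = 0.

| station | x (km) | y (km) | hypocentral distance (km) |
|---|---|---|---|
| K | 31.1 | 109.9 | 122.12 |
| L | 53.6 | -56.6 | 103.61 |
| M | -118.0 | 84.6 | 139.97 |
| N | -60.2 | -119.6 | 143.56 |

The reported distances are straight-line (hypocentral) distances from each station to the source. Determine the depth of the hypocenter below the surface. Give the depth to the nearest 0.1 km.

depth ≈ 48.7 km

Each station gives a sphere (x−x_i)² + (y−y_i)² + z² = d_i² (stations at z=0).
Subtracting the K sphere from L and M: z² cancels, leaving linear equations in x and y:
45.0 x − 333.0 y = -2790.44
-298.2 x − 50.6 y = 3357.63
Solving: x ≈ -12.397, y ≈ 6.704 km (keep extra digits for the depth step; rounded: -12.4, 6.7).
Then from the K sphere: z² = 122.12² − (x − 31.1)² − (y − 109.9)² with x = -12.397, y = 6.704, so z ≈ 48.702 ≈ 48.7 km.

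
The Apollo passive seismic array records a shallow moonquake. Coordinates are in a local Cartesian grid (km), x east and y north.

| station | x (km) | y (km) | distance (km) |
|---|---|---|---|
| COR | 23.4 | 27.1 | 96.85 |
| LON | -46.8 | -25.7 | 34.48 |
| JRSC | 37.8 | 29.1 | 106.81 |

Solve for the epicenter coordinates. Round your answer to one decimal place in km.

Circle about each station: (x − 23.4)² + (y − 27.1)² = 96.85²; (x + 46.8)² + (y + 25.7)² = 34.48²; (x − 37.8)² + (y − 29.1)² = 106.81².
Subtracting pairs of circle equations eliminates x²+y² and gives linear equations (the radical axes):
-140.4 x − 105.6 y = 9759.81
28.8 x + 4.0 y = -1034.77
Solving the 2×2 system: x ≈ -28.3, y ≈ -54.8 km.

(-28.3, -54.8)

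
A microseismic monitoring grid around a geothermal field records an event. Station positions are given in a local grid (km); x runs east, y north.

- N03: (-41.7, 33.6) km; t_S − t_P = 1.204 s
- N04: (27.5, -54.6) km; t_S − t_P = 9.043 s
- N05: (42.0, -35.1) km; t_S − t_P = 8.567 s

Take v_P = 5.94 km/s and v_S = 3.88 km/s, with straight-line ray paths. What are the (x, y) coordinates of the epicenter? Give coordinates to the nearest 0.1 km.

Distance from S−P lag: d = Δt · v_P v_S / (v_P − v_S) = Δt · (5.94·3.88)/(5.94−3.88) ≈ 11.1880·Δt.
So d_N03 = 13.47, d_N04 = 101.17, d_N05 = 95.85 km.
Circle about each station: (x + 41.7)² + (y − 33.6)² = 13.47²; (x − 27.5)² + (y + 54.6)² = 101.17²; (x − 42.0)² + (y + 35.1)² = 95.85².
Subtracting the N03 equation from the N04 and N05 equations removes the quadratic terms:
138.4 x − 176.4 y = -9184.37
167.4 x − 137.4 y = -8877.62
Solving the 2×2 system: x ≈ -28.9, y ≈ 29.4 km.

(-28.9, 29.4)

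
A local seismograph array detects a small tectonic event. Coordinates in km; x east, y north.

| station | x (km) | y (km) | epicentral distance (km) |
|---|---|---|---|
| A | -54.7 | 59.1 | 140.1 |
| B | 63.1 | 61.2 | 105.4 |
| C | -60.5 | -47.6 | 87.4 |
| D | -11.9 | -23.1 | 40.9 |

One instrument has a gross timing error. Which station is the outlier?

Solve using three stations at a time. Using B, C, D (subtract circle equations pairwise → linear system) gives (x, y) ≈ (26.3, -37.5).
Distances from that point to each station vs reported:
  A: calculated 126.1 vs reported 140.1 → residual 14.0 km
  B: calculated 105.4 vs reported 105.4 → residual 0.0 km
  C: calculated 87.4 vs reported 87.4 → residual 0.0 km
  D: calculated 40.8 vs reported 40.9 → residual 0.1 km
B, C, D are mutually consistent (residuals ≈ 0); A is off by 14.0 km.

A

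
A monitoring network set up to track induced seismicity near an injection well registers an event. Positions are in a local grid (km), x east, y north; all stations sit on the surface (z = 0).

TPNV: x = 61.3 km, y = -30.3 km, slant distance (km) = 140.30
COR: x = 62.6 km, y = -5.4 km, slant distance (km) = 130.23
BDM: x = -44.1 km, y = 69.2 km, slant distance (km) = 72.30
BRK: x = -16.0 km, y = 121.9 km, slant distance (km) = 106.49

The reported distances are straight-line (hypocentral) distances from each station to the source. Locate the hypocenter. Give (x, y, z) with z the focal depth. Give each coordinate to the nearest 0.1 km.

Each station gives a sphere (x−x_i)² + (y−y_i)² + z² = d_i² (stations at z=0).
Subtracting the TPNV sphere from COR and BDM: z² cancels, leaving linear equations in x and y:
2.6 x + 49.8 y = 1996.38
-210.8 x + 199.0 y = 16514.47
Solving: x ≈ -38.596, y ≈ 42.103 km (keep extra digits for the depth step; rounded: -38.6, 42.1).
Then from the TPNV sphere: z² = 140.30² − (x − 61.3)² − (y + 30.3)² with x = -38.596, y = 42.103, so z ≈ 66.803 ≈ 66.8 km.

x ≈ -38.6 km, y ≈ 42.1 km, depth ≈ 66.8 km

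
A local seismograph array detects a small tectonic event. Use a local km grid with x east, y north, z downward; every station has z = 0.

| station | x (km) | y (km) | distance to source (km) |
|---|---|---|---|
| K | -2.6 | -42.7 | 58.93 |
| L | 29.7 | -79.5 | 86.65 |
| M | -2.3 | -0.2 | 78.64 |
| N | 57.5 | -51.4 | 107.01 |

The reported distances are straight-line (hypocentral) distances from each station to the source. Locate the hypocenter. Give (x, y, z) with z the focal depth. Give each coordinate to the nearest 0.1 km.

(-39.8, -53.1, 44.5)

Each station gives a sphere (x−x_i)² + (y−y_i)² + z² = d_i² (stations at z=0).
Subtracting the K sphere from L and M: z² cancels, leaving linear equations in x and y:
64.6 x − 73.6 y = 1336.81
0.6 x + 85.0 y = -4536.22
Solving: x ≈ -39.789, y ≈ -53.086 km (keep extra digits for the depth step; rounded: -39.8, -53.1).
Then from the K sphere: z² = 58.93² − (x + 2.6)² − (y + 42.7)² with x = -39.789, y = -53.086, so z ≈ 44.518 ≈ 44.5 km.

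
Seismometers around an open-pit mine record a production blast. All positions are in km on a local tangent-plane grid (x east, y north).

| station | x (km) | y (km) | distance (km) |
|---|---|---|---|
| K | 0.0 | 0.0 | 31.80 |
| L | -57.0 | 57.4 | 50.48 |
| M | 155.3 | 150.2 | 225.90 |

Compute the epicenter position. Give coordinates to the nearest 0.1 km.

Circle about each station: x² + y² = 31.80²; (x + 57.0)² + (y − 57.4)² = 50.48²; (x − 155.3)² + (y − 150.2)² = 225.90².
Subtracting pairs of circle equations eliminates x²+y² and gives linear equations (the radical axes):
-114.0 x + 114.8 y = 5006.77
310.6 x + 300.4 y = -3341.44
Solving the 2×2 system: x ≈ -27.0, y ≈ 16.8 km.

-27.0 km east, 16.8 km north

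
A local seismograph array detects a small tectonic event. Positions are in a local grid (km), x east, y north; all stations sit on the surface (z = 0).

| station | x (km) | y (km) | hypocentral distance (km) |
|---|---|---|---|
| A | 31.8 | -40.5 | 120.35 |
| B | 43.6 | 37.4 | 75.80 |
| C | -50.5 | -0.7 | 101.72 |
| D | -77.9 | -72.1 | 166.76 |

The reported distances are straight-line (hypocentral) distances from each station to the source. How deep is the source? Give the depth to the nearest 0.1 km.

60.9 km

Each station gives a sphere (x−x_i)² + (y−y_i)² + z² = d_i² (stations at z=0).
Subtracting the A sphere from B and C: z² cancels, leaving linear equations in x and y:
23.6 x + 155.8 y = 9386.71
-164.6 x + 79.6 y = 4036.41
Solving: x ≈ 4.299, y ≈ 59.597 km (keep extra digits for the depth step; rounded: 4.3, 59.6).
Then from the A sphere: z² = 120.35² − (x − 31.8)² − (y + 40.5)² with x = 4.299, y = 59.597, so z ≈ 60.897 ≈ 60.9 km.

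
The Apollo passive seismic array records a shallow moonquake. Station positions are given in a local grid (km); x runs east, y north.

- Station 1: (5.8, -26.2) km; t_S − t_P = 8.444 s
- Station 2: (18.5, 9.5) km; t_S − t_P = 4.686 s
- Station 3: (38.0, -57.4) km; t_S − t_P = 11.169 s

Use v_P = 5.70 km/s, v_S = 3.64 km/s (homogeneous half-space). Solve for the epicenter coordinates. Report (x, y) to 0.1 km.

31.4 km east, 54.9 km north

Distance from S−P lag: d = Δt · v_P v_S / (v_P − v_S) = Δt · (5.70·3.64)/(5.70−3.64) ≈ 10.0718·Δt.
So d_Station 1 = 85.05, d_Station 2 = 47.20, d_Station 3 = 112.49 km.
Circle about each station: (x − 5.8)² + (y + 26.2)² = 85.05²; (x − 18.5)² + (y − 9.5)² = 47.20²; (x − 38.0)² + (y + 57.4)² = 112.49².
Subtracting the Station 1 equation from the Station 2 and Station 3 equations removes the quadratic terms:
25.4 x + 71.4 y = 4718.08
64.4 x − 62.4 y = -1401.82
Solving the 2×2 system: x ≈ 31.4, y ≈ 54.9 km.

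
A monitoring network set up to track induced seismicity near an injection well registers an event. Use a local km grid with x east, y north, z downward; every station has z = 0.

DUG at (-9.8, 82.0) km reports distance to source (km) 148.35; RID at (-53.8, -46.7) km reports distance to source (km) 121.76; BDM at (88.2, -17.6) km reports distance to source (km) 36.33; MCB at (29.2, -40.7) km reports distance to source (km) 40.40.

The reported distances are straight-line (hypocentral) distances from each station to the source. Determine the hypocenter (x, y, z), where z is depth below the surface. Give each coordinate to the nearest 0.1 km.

Each station gives a sphere (x−x_i)² + (y−y_i)² + z² = d_i² (stations at z=0).
Subtracting the DUG sphere from RID and BDM: z² cancels, leaving linear equations in x and y:
-88.0 x − 257.4 y = 5437.51
196.0 x − 199.2 y = 21956.81
Solving: x ≈ 67.204, y ≈ -44.101 km (keep extra digits for the depth step; rounded: 67.2, -44.1).
Then from the DUG sphere: z² = 148.35² − (x + 9.8)² − (y − 82.0)² with x = 67.204, y = -44.101, so z ≈ 13.291 ≈ 13.3 km.

x ≈ 67.2 km, y ≈ -44.1 km, depth ≈ 13.3 km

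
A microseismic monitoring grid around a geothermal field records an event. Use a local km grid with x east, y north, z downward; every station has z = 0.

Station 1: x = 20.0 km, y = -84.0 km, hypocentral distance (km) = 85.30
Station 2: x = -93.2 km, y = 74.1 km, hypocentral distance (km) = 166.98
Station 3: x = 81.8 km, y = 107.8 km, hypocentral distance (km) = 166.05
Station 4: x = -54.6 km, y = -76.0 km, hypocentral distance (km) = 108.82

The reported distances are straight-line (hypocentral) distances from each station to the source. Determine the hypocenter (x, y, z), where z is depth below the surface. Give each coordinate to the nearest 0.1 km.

(18.6, -30.6, 66.5)

Each station gives a sphere (x−x_i)² + (y−y_i)² + z² = d_i² (stations at z=0).
Subtracting the Station 1 sphere from Station 2 and Station 3: z² cancels, leaving linear equations in x and y:
-226.4 x + 316.2 y = -13885.18
123.6 x + 383.6 y = -9440.43
Solving: x ≈ 18.592, y ≈ -30.601 km (keep extra digits for the depth step; rounded: 18.6, -30.6).
Then from the Station 1 sphere: z² = 85.30² − (x − 20.0)² − (y + 84.0)² with x = 18.592, y = -30.601, so z ≈ 66.503 ≈ 66.5 km.
Check against Station 4 (with the unrounded solution): distance 108.82 ≈ 108.82 km. ✓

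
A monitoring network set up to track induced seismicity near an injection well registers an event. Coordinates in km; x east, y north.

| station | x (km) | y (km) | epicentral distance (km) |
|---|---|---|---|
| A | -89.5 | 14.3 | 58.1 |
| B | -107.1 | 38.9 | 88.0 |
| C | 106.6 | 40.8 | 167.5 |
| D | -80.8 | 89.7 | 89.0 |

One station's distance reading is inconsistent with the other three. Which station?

Solve using three stations at a time. Using A, B, C (subtract circle equations pairwise → linear system) gives (x, y) ≈ (-47.2, -25.6).
Distances from that point to each station vs reported:
  A: calculated 58.2 vs reported 58.1 → residual 0.1 km
  B: calculated 88.0 vs reported 88.0 → residual 0.0 km
  C: calculated 167.5 vs reported 167.5 → residual 0.0 km
  D: calculated 120.1 vs reported 89.0 → residual 31.1 km
A, B, C are mutually consistent (residuals ≈ 0); D is off by 31.1 km.

D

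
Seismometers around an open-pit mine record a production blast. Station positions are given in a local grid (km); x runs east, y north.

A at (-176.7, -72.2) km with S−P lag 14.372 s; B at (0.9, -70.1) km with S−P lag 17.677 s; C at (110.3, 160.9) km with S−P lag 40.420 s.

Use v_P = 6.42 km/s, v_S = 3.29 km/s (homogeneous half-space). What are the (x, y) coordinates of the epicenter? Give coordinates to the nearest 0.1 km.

(-102.2, -10.1)

Distance from S−P lag: d = Δt · v_P v_S / (v_P − v_S) = Δt · (6.42·3.29)/(6.42−3.29) ≈ 6.7482·Δt.
So d_A = 96.98, d_B = 119.29, d_C = 272.76 km.
Circle about each station: (x + 176.7)² + (y + 72.2)² = 96.98²; (x − 0.9)² + (y + 70.1)² = 119.29²; (x − 110.3)² + (y − 160.9)² = 272.76².
Subtracting the A equation from the B and C equations removes the quadratic terms:
355.2 x + 4.2 y = -36345.89
574.0 x + 466.2 y = -63373.73
Solving the 2×2 system: x ≈ -102.2, y ≈ -10.1 km.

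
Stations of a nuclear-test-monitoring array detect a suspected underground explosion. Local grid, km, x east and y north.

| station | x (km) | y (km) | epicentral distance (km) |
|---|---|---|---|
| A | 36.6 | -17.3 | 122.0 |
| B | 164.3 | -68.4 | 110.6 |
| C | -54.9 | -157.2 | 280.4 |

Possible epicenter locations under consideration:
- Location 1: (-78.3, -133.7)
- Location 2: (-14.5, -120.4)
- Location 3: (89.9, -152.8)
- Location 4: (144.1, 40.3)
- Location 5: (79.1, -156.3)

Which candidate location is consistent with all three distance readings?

For each candidate, compare |candidate − station| to the reported distance:
Location 1: residuals A 41.6, B 140.6, C 247.2 → max 247.2 km
Location 2: residuals A 6.9, B 75.6, C 225.8 → max 225.8 km
Location 3: residuals A 23.6, B 1.9, C 135.5 → max 135.5 km
Location 4: residuals A 0.0, B 0.0, C 0.0 → max 0.0 km
Location 5: residuals A 23.4, B 11.8, C 146.4 → max 146.4 km
Only Location 4 has all residuals ≈ 0.

Location 4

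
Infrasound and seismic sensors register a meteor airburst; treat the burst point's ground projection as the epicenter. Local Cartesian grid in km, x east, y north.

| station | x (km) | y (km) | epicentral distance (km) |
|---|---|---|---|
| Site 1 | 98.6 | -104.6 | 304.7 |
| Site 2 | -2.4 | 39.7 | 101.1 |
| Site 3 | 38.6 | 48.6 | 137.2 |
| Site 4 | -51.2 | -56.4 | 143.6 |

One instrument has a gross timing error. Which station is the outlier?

Solve using three stations at a time. Using Site 2, Site 3, Site 4 (subtract circle equations pairwise → linear system) gives (x, y) ≈ (-94.6, 80.2).
Distances from that point to each station vs reported:
  Site 1: calculated 267.4 vs reported 304.7 → residual 37.3 km
  Site 2: calculated 100.7 vs reported 101.1 → residual 0.4 km
  Site 3: calculated 136.9 vs reported 137.2 → residual 0.3 km
  Site 4: calculated 143.3 vs reported 143.6 → residual 0.3 km
Site 2, Site 3, Site 4 are mutually consistent (residuals ≈ 0); Site 1 is off by 37.3 km.

Site 1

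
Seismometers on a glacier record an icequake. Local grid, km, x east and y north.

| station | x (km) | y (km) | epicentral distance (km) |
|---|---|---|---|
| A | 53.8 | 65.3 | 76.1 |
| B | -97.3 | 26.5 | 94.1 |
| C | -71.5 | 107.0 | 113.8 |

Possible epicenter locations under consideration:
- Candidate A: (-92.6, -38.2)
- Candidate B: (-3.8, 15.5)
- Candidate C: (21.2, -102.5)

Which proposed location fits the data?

For each candidate, compare |candidate − station| to the reported distance:
Candidate A: residuals A 103.2, B 29.2, C 32.9 → max 103.2 km
Candidate B: residuals A 0.0, B 0.0, C 0.0 → max 0.0 km
Candidate C: residuals A 94.8, B 81.1, C 115.3 → max 115.3 km
Only Candidate B has all residuals ≈ 0.

Candidate B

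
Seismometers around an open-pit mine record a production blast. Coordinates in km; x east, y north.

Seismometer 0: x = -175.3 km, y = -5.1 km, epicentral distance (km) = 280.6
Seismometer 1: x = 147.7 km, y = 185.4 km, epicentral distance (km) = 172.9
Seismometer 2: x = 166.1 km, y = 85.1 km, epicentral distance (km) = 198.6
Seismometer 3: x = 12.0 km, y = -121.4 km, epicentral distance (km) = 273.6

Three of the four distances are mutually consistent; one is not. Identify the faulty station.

Seismometer 0

Solve using three stations at a time. Using Seismometer 1, Seismometer 2, Seismometer 3 (subtract circle equations pairwise → linear system) gives (x, y) ≈ (-21.5, 150.1).
Distances from that point to each station vs reported:
  Seismometer 0: calculated 218.5 vs reported 280.6 → residual 62.1 km
  Seismometer 1: calculated 172.9 vs reported 172.9 → residual 0.0 km
  Seismometer 2: calculated 198.6 vs reported 198.6 → residual 0.0 km
  Seismometer 3: calculated 273.6 vs reported 273.6 → residual 0.0 km
Seismometer 1, Seismometer 2, Seismometer 3 are mutually consistent (residuals ≈ 0); Seismometer 0 is off by 62.1 km.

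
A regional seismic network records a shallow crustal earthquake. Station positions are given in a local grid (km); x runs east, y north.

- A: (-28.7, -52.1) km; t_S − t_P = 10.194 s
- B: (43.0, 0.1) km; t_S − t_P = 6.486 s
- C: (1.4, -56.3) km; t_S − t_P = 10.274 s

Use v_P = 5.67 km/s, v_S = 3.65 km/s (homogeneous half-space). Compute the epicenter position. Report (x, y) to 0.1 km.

(-2.1, 48.9)

Distance from S−P lag: d = Δt · v_P v_S / (v_P − v_S) = Δt · (5.67·3.65)/(5.67−3.65) ≈ 10.2453·Δt.
So d_A = 104.44, d_B = 66.45, d_C = 105.26 km.
Circle about each station: (x + 28.7)² + (y + 52.1)² = 104.44²; (x − 43.0)² + (y − 0.1)² = 66.45²; (x − 1.4)² + (y + 56.3)² = 105.26².
Subtracting the A equation from the B and C equations removes the quadratic terms:
143.4 x + 104.4 y = 4803.02
60.2 x − 8.4 y = -538.40
Solving the 2×2 system: x ≈ -2.1, y ≈ 48.9 km.
Check against A (with the unrounded x, y): √((x + 28.7)²+(y + 52.1)²) = 104.45 ≈ 104.44 km. ✓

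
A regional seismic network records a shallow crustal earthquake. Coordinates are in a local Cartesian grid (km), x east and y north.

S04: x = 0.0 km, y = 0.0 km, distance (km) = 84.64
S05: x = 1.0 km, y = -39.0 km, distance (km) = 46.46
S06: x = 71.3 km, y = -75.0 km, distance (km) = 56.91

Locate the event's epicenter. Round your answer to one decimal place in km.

Circle about each station: x² + y² = 84.64²; (x − 1.0)² + (y + 39.0)² = 46.46²; (x − 71.3)² + (y + 75.0)² = 56.91².
Subtracting the S04 equation from the S05 and S06 equations removes the quadratic terms:
2.0 x − 78.0 y = 6527.40
142.6 x − 150.0 y = 14633.87
Solving the 2×2 system: x ≈ 15.0, y ≈ -83.3 km.
Check against S04 (with the unrounded x, y): √(x²+y²) = 84.64 ≈ 84.64 km. ✓

x ≈ 15.0 km, y ≈ -83.3 km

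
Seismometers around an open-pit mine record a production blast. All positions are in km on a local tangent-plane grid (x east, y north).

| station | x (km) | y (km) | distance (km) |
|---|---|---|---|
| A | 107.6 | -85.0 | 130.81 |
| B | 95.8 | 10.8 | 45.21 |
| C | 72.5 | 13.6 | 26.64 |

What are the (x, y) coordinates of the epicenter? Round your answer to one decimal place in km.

Circle about each station: (x − 107.6)² + (y + 85.0)² = 130.81²; (x − 95.8)² + (y − 10.8)² = 45.21²; (x − 72.5)² + (y − 13.6)² = 26.64².
Subtracting the A equation from the B and C equations removes the quadratic terms:
-23.6 x + 191.6 y = 5558.83
-70.2 x + 197.2 y = 3040.02
Solving the 2×2 system: x ≈ 58.4, y ≈ 36.2 km.

58.4 km east, 36.2 km north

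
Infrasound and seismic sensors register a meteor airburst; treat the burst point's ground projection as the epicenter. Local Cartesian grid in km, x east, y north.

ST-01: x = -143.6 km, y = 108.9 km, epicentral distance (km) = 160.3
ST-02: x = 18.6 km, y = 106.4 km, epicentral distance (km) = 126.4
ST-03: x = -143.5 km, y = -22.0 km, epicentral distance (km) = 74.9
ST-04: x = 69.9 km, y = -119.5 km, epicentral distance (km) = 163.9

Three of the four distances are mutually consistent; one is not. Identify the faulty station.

ST-02

Solve using three stations at a time. Using ST-01, ST-03, ST-04 (subtract circle equations pairwise → linear system) gives (x, y) ≈ (-69.4, -33.2).
Distances from that point to each station vs reported:
  ST-01: calculated 160.3 vs reported 160.3 → residual 0.0 km
  ST-02: calculated 165.1 vs reported 126.4 → residual 38.7 km
  ST-03: calculated 74.9 vs reported 74.9 → residual 0.0 km
  ST-04: calculated 163.9 vs reported 163.9 → residual 0.0 km
ST-01, ST-03, ST-04 are mutually consistent (residuals ≈ 0); ST-02 is off by 38.7 km.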